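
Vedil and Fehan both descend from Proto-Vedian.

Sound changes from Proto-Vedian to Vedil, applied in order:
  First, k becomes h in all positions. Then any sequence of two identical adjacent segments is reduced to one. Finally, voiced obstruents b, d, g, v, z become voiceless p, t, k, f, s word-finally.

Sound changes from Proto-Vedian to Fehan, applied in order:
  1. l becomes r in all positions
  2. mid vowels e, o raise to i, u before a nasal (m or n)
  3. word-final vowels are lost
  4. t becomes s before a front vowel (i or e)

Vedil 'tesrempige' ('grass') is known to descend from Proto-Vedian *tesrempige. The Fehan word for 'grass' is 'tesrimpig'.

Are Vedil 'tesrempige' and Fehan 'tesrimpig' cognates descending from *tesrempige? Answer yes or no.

no

Derive the expected Fehan reflex of *tesrempige:
Fehan: *tesrempige > tesrimpige > tesrimpig > sesrimpig  (by pre-nasal raising, apocope, palatalisation)
The regular Fehan reflex would be 'sesrimpig', but the attested form is 'tesrimpig'. The correspondence is irregular, so they are not cognates (the Fehan form has a different source).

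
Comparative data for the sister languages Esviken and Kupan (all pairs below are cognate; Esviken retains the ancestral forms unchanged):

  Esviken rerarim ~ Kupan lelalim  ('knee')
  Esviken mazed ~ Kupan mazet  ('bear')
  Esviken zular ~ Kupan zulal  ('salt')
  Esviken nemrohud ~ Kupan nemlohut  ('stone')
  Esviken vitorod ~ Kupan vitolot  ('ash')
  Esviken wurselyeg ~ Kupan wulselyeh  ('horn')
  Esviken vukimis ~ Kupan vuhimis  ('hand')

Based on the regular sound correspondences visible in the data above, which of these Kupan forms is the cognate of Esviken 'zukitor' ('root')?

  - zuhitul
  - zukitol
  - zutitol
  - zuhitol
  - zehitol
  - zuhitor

vukimis ~ vuhimis — Esviken k corresponds to Kupan h between vowels (before a front vowel).
zular ~ zulal — Esviken r corresponds to Kupan l word-finally.
Applying these to Esviken 'zukitor':
  zukitor → zuhitor   (k→h between vowels (before a front vowel))
  zuhitor → zuhitol   (r→l word-finally)
So the Kupan cognate is 'zuhitol'.

zuhitol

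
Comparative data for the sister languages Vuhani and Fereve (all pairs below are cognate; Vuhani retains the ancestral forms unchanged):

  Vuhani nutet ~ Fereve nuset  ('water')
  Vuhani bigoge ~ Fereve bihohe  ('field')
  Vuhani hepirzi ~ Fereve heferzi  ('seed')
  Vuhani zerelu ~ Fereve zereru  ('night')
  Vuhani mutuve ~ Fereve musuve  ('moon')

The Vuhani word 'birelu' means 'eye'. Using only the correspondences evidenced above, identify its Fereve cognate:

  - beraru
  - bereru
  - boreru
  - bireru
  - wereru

bereru

hepirzi ~ heferzi — Vuhani i corresponds to Fereve e after a consonant, before r.
zerelu ~ zereru — Vuhani l corresponds to Fereve r between vowels (before a back vowel).
Applying these to Vuhani 'birelu':
  birelu → berelu   (i→e after a consonant, before r)
  berelu → bereru   (l→r between vowels (before a back vowel))
So the Fereve cognate is 'bereru'.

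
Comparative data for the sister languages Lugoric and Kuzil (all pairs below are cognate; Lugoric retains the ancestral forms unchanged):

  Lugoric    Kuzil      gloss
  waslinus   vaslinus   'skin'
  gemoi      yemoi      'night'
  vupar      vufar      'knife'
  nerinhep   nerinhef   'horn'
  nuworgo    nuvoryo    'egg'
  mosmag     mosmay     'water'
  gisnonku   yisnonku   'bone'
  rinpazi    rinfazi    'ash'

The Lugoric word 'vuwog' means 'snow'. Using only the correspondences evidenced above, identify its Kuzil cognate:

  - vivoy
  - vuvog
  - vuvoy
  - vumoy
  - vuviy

nuworgo ~ nuvoryo — Lugoric w corresponds to Kuzil v between vowels (before a back vowel).
mosmag ~ mosmay — Lugoric g corresponds to Kuzil y word-finally.
Applying these to Lugoric 'vuwog':
  vuwog → vuvog   (w→v between vowels (before a back vowel))
  vuvog → vuvoy   (g→y word-finally)
So the Kuzil cognate is 'vuvoy'.

vuvoy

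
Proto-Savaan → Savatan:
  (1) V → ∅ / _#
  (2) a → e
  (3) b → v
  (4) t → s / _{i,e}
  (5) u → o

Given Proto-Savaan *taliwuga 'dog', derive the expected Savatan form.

seliwog

Savatan: start from *taliwuga.
  rule 1 (apocope): taliwuga → taliwug
  rule 2 (vowel merger): taliwug → teliwug
  rule 3: no change — teliwug
  rule 4 (palatalisation): teliwug → seliwug
  rule 5 (vowel merger): seliwug → seliwog
  ⇒ Savatan seliwog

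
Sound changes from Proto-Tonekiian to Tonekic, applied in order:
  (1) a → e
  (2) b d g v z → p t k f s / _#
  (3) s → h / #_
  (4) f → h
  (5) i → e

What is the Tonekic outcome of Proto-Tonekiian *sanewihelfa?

henewehelhe

Tonekic: *sanewihelfa > senewihelfe > henewihelfe > henewihelhe > henewehelhe  (by vowel merger, debuccalisation, unconditioned shift, vowel merger)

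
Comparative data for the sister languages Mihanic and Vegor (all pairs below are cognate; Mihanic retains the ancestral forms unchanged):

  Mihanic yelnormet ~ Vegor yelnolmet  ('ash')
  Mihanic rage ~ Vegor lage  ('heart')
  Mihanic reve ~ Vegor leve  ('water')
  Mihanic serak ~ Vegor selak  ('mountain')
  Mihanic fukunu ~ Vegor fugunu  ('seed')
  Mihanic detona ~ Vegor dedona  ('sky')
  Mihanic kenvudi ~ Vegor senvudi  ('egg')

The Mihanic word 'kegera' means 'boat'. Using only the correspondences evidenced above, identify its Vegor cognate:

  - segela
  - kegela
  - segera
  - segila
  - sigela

segela

kenvudi ~ senvudi — Mihanic k corresponds to Vegor s word-initially before a front vowel.
serak ~ selak — Mihanic r corresponds to Vegor l between vowels (before a back vowel).
Applying these to Mihanic 'kegera':
  kegera → segera   (k→s word-initially before a front vowel)
  segera → segela   (r→l between vowels (before a back vowel))
So the Vegor cognate is 'segela'.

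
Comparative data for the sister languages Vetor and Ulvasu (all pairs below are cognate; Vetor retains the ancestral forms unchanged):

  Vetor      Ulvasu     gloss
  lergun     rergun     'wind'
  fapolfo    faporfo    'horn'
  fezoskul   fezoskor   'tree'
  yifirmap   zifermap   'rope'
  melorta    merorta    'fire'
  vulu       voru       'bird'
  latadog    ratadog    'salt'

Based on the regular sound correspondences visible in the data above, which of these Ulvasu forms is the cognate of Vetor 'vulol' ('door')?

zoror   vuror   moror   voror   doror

fezoskul ~ fezoskor, vulu ~ voru — Vetor u corresponds to Ulvasu o after a consonant, before a consonant other than r, m, n, p, b, f, v.
melorta ~ merorta — Vetor l corresponds to Ulvasu r between vowels (before a back vowel).
fezoskul ~ fezoskor — Vetor l corresponds to Ulvasu r word-finally.
Applying these to Vetor 'vulol':
  vulol → volol   (u→o after a consonant, before a consonant other than r, m, n, p, b, f, v)
  volol → vorol   (l→r between vowels (before a back vowel))
  vorol → voror   (l→r word-finally)
So the Ulvasu cognate is 'voror'.

voror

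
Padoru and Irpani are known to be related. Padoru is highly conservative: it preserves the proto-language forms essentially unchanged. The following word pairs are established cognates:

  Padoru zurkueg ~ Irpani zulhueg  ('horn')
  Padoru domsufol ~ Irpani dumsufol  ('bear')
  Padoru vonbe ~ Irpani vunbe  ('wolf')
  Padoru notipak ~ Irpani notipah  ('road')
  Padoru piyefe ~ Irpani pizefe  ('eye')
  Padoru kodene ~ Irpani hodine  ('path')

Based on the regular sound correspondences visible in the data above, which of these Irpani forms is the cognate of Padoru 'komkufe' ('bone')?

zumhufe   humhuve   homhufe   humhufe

humhufe

kodene ~ hodine — Padoru k corresponds to Irpani h word-initially before a back vowel.
domsufol ~ dumsufol — Padoru o corresponds to Irpani u after a consonant, before a nasal.
zurkueg ~ zulhueg — Padoru k corresponds to Irpani h after a consonant, before a back vowel.
Applying these to Padoru 'komkufe':
  komkufe → homkufe   (k→h word-initially before a back vowel)
  homkufe → humkufe   (o→u after a consonant, before a nasal)
  humkufe → humhufe   (k→h after a consonant, before a back vowel)
So the Irpani cognate is 'humhufe'.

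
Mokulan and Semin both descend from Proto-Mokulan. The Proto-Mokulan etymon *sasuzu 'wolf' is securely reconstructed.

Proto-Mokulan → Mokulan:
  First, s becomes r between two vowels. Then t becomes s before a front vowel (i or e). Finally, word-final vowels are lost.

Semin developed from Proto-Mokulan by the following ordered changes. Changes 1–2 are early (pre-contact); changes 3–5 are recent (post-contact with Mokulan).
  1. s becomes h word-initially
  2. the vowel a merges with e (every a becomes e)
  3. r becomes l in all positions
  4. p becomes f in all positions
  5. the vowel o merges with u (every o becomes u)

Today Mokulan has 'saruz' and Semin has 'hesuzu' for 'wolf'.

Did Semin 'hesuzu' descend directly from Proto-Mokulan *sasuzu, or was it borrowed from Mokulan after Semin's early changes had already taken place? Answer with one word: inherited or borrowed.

inherited

If inherited, *sasuzu would pass through all of Semin's changes:
Semin: *sasuzu
  sasuzu → hasuzu   [debuccalisation]
  hasuzu → hesuzu   [vowel merger]
  hesuzu (rule 3 does not apply)
  hesuzu (rule 4 does not apply)
  hesuzu (rule 5 does not apply)
  giving Semin hesuzu.
If borrowed from Mokulan 'saruz' after the early changes, it would undergo only the recent ones:
  rule 3 (unconditioned shift): saruz → saluz
  rule 4 (unconditioned shift): no change (saluz)
  rule 5 (vowel merger): no change (saluz)
  ⇒ as a loan: saluz
Semin 'hesuzu' matches the inherited outcome exactly, so it is an inherited cognate, not a loan.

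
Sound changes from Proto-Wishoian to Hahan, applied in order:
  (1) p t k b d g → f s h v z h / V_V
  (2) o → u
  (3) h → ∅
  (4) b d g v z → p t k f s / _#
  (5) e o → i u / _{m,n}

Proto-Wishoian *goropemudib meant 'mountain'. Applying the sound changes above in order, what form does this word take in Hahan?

Hahan: *goropemudib
  goropemudib → gorofemuzib   [intervocalic lenition]
  gorofemuzib → gurufemuzib   [vowel merger]
  gurufemuzib (rule 3 does not apply)
  gurufemuzib → gurufemuzip   [final devoicing]
  gurufemuzip → gurufimuzip   [pre-nasal raising]
  giving Hahan gurufimuzip.

gurufimuzip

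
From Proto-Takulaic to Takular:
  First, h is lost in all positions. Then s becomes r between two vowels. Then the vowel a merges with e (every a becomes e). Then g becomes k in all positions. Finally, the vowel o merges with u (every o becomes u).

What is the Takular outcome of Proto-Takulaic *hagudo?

Takular: *hagudo > agudo > egudo > ekudo > ekudu  (by h-loss, vowel merger, unconditioned shift, vowel merger)

ekudu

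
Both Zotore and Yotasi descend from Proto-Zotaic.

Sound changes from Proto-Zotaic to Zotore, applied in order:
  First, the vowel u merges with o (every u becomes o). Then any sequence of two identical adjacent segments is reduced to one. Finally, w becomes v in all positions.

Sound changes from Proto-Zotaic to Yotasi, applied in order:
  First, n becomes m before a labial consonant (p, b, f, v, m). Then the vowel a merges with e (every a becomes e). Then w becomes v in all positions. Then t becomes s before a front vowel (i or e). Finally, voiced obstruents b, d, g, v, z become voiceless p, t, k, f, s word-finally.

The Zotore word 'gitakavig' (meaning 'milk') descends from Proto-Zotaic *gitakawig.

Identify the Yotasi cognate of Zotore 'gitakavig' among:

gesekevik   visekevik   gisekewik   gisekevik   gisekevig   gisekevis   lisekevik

gisekevik

Yotasi: *gitakawig > gitekewig > gitekevig > gisekevig > gisekevik  (by vowel merger, unconditioned shift, palatalisation, final devoicing)
The other candidates each miss or misapply at least one Yotasi change.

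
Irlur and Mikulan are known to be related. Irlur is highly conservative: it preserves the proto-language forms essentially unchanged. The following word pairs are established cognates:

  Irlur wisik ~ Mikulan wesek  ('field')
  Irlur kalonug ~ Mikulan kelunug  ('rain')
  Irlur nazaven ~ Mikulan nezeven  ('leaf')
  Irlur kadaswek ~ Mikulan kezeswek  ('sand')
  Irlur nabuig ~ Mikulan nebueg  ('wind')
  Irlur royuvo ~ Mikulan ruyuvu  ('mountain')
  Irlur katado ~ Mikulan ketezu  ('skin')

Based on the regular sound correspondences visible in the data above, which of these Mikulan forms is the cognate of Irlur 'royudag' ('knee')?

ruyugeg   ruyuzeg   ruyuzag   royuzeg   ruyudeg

ruyuzeg

royuvo ~ ruyuvu — Irlur o corresponds to Mikulan u after a consonant, before a consonant other than r, m, n, p, b, f, v.
kadaswek ~ kezeswek — Irlur d corresponds to Mikulan z between vowels (before a back vowel).
kalonug ~ kelunug, nazaven ~ nezeven — Irlur a corresponds to Mikulan e after a consonant, before a consonant other than r, m, n, p, b, f, v.
Applying these to Irlur 'royudag':
  royudag → ruyudag   (o→u after a consonant, before a consonant other than r, m, n, p, b, f, v)
  ruyudag → ruyuzag   (d→z between vowels (before a back vowel))
  ruyuzag → ruyuzeg   (a→e after a consonant, before a consonant other than r, m, n, p, b, f, v)
So the Mikulan cognate is 'ruyuzeg'.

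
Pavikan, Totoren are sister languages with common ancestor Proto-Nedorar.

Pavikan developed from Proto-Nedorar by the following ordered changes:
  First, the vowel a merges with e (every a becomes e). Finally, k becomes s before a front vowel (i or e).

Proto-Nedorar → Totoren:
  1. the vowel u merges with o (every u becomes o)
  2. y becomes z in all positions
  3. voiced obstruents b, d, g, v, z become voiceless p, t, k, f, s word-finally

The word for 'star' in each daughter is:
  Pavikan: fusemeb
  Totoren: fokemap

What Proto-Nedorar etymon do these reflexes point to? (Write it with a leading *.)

*fukemab

Position 7: Pavikan has b, Totoren has p. Pavikan preserves b here (none of its changes turn any other segment into b), so the proto-segment is *b.
Position 2: Pavikan has u, Totoren has o. Pavikan preserves u here (none of its changes turn any other segment into u), so the proto-segment is *u.
This points to *fukemab. Verify forward in each daughter:
Pavikan: *fukemab
  fukemab → fukemeb   [vowel merger]
  fukemeb → fusemeb   [palatalisation]
  giving Pavikan fusemeb.
Totoren: *fukemab
  fukemab → fokemab   [vowel merger]
  fokemab (rule 2 does not apply)
  fokemab → fokemap   [final devoicing]
  giving Totoren fokemap.
Only *fukemab yields all of Pavikan fusemeb, Totoren fokemap.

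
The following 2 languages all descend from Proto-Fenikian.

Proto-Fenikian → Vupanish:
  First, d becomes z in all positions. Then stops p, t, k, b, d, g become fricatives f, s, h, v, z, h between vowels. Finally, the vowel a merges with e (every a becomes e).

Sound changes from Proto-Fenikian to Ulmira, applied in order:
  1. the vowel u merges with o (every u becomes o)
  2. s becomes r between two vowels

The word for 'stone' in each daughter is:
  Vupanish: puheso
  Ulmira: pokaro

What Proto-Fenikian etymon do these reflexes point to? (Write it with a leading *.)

Position 5: Vupanish has s, Ulmira has r. Taking the neighbouring segments as reconstructed: Vupanish s could go back to *t or *s; Ulmira r could go back to *s or *r — the one source consistent with every daughter is *s.
Position 3: Vupanish has h, Ulmira has k. Ulmira preserves k here (none of its changes turn any other segment into k), so the proto-segment is *k.
Position 4: Vupanish has e, Ulmira has a. Ulmira preserves a here (none of its changes turn any other segment into a), so the proto-segment is *a.
This points to *pukaso. Verify forward in each daughter:
Vupanish: start from *pukaso.
  rule 1: no change — pukaso
  rule 2 (intervocalic lenition): pukaso → puhaso
  rule 3 (vowel merger): puhaso → puheso
  ⇒ Vupanish puheso
Ulmira: start from *pukaso.
  rule 1 (vowel merger): pukaso → pokaso
  rule 2 (rhotacism): pokaso → pokaro
  ⇒ Ulmira pokaro
No other proto-form is consistent with every reflex, so the reconstruction is *pukaso.

*pukaso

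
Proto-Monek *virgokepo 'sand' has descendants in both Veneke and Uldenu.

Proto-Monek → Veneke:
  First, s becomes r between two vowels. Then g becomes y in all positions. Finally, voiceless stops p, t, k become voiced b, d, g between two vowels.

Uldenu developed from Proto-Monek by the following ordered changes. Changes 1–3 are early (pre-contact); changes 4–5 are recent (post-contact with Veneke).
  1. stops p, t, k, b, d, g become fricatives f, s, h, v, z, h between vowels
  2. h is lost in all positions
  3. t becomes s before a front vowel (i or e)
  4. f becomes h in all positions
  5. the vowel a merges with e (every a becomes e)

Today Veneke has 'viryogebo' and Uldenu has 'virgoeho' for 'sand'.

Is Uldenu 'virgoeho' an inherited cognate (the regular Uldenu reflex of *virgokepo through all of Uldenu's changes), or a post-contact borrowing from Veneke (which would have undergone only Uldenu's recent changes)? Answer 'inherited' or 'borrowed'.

inherited

If inherited, *virgokepo would pass through all of Uldenu's changes:
Uldenu: start from *virgokepo.
  rule 1 (intervocalic lenition): virgokepo → virgohefo
  rule 2 (h-loss): virgohefo → virgoefo
  rule 3: no change — virgoefo
  rule 4 (unconditioned shift): virgoefo → virgoeho
  rule 5: no change — virgoeho
  ⇒ Uldenu virgoeho
If borrowed from Veneke 'viryogebo' after the early changes, it would undergo only the recent ones:
  rule 4 (unconditioned shift): no change (viryogebo)
  rule 5 (vowel merger): no change (viryogebo)
  ⇒ as a loan: viryogebo
Uldenu 'virgoeho' matches the inherited outcome exactly, so it is an inherited cognate, not a loan.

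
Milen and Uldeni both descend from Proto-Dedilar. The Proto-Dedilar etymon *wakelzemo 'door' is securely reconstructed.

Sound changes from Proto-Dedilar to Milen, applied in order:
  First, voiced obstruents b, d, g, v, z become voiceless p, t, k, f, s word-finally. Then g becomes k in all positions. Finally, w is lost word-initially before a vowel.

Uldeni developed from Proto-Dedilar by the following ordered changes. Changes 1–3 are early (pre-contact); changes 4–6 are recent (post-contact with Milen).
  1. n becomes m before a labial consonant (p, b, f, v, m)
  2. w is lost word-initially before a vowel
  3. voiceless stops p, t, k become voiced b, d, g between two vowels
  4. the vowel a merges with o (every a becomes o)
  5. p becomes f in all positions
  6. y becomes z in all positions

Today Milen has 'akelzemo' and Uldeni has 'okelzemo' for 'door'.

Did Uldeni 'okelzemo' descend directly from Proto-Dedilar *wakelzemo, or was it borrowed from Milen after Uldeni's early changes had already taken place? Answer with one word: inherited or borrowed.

If inherited, *wakelzemo would pass through all of Uldeni's changes:
Uldeni: *wakelzemo
  wakelzemo (rule 1 does not apply)
  wakelzemo → akelzemo   [glide loss]
  akelzemo → agelzemo   [intervocalic voicing]
  agelzemo → ogelzemo   [vowel merger]
  ogelzemo (rule 5 does not apply)
  ogelzemo (rule 6 does not apply)
  giving Uldeni ogelzemo.
If borrowed from Milen 'akelzemo' after the early changes, it would undergo only the recent ones:
  rule 4 (vowel merger): akelzemo → okelzemo
  rule 5 (unconditioned shift): no change (okelzemo)
  rule 6 (unconditioned shift): no change (okelzemo)
  ⇒ as a loan: okelzemo
Uldeni 'okelzemo' matches the loan outcome 'okelzemo', not the inherited 'ogelzemo' — it skipped the early Uldeni changes, so it was borrowed from Milen.

borrowed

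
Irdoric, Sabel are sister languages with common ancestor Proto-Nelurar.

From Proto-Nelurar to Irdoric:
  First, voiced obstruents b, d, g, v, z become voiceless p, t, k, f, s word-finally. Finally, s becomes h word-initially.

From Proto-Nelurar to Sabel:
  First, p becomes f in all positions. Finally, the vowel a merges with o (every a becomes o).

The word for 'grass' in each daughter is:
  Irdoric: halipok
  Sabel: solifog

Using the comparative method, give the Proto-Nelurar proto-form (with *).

*salipog

Position 2: Irdoric has a, Sabel has o. Irdoric preserves a here (none of its changes turn any other segment into a), so the proto-segment is *a.
Position 1: Irdoric has h, Sabel has s. Sabel preserves s here (none of its changes turn any other segment into s), so the proto-segment is *s.
Position 5: Irdoric has p, Sabel has f. Taking the neighbouring segments as reconstructed: Irdoric p can only go back to *p; Sabel f could go back to *p or *f — the one source consistent with every daughter is *p.
This points to *salipog. Verify forward in each daughter:
Irdoric: start from *salipog.
  rule 1 (final devoicing): salipog → salipok
  rule 2 (debuccalisation): salipok → halipok
  ⇒ Irdoric halipok
Sabel: *salipog > salifog > solifog  (by unconditioned shift, vowel merger)
No other proto-form is consistent with every reflex, so the reconstruction is *salipog.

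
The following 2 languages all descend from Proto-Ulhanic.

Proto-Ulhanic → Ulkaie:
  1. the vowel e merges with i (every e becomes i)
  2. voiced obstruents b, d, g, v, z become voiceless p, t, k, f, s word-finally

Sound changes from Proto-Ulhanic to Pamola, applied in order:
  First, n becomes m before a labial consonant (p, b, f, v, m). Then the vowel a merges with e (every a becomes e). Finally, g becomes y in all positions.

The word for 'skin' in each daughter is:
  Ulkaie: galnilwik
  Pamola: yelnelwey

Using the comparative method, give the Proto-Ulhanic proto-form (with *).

Position 2: Ulkaie has a, Pamola has e. Ulkaie preserves a here (none of its changes turn any other segment into a), so the proto-segment is *a.
Position 8: Ulkaie has i, Pamola has e. Taking the neighbouring segments as reconstructed: Ulkaie i could go back to *e or *i; Pamola e could go back to *a or *e — the one source consistent with every daughter is *e.
Verify the candidate proto-form against each daughter:
Ulkaie: *galnelweg > galnilwig > galnilwik  (by vowel merger, final devoicing)
Pamola: *galnelweg
  galnelweg (rule 1 does not apply)
  galnelweg → gelnelweg   [vowel merger]
  gelnelweg → yelnelwey   [unconditioned shift]
  giving Pamola yelnelwey.
No other proto-form is consistent with every reflex, so the reconstruction is *galnelweg.

*galnelweg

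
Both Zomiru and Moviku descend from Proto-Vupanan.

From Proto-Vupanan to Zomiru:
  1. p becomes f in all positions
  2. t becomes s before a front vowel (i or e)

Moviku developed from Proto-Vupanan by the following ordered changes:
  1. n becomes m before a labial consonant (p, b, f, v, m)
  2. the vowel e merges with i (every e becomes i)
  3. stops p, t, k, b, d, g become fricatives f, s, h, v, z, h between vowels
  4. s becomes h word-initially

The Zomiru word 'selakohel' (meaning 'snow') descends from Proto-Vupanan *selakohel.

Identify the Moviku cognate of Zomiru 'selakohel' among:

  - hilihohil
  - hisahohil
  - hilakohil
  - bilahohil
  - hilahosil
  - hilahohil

Moviku: *selakohel > silakohil > silahohil > hilahohil  (by vowel merger, intervocalic lenition, debuccalisation)
Only 'hilahohil' matches the regular Moviku development of *selakohel.

hilahohil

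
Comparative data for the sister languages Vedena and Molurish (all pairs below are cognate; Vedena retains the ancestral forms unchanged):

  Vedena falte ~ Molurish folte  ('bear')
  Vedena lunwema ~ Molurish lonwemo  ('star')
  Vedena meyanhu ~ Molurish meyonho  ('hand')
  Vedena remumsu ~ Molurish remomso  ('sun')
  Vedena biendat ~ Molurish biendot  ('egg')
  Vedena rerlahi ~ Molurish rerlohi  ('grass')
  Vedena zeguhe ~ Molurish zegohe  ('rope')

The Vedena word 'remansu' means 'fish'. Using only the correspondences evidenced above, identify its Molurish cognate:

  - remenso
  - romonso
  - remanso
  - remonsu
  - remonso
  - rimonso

remonso

meyanhu ~ meyonho — Vedena a corresponds to Molurish o after a consonant, before a nasal.
meyanhu ~ meyonho, remumsu ~ remomso — Vedena u corresponds to Molurish o word-finally.
Applying these to Vedena 'remansu':
  remansu → remonsu   (a→o after a consonant, before a nasal)
  remonsu → remonso   (u→o word-finally)
So the Molurish cognate is 'remonso'.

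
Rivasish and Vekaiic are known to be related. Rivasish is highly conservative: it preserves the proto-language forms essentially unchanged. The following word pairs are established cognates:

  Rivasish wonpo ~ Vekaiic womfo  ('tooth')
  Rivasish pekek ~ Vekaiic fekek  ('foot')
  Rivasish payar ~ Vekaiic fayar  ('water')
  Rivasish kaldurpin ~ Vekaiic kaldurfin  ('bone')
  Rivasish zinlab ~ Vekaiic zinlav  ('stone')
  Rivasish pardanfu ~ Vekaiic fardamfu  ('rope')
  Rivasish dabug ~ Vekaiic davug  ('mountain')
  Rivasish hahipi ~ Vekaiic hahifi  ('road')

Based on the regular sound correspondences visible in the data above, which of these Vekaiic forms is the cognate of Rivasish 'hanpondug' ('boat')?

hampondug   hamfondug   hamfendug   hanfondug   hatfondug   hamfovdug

wonpo ~ womfo — Rivasish n corresponds to Vekaiic m after a vowel, before a labial obstruent.
wonpo ~ womfo — Rivasish p corresponds to Vekaiic f after a consonant, before a back vowel.
Applying these to Rivasish 'hanpondug':
  hanpondug → hampondug   (n→m after a vowel, before a labial obstruent)
  hampondug → hamfondug   (p→f after a consonant, before a back vowel)
So the Vekaiic cognate is 'hamfondug'.

hamfondug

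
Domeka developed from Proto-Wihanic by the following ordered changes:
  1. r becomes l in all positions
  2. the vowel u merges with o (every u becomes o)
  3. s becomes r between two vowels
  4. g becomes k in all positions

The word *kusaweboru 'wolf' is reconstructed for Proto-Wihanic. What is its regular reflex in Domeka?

Domeka: *kusaweboru
  kusaweboru → kusawebolu   [unconditioned shift]
  kusawebolu → kosawebolo   [vowel merger]
  kosawebolo → korawebolo   [rhotacism]
  korawebolo (rule 4 does not apply)
  giving Domeka korawebolo.

korawebolo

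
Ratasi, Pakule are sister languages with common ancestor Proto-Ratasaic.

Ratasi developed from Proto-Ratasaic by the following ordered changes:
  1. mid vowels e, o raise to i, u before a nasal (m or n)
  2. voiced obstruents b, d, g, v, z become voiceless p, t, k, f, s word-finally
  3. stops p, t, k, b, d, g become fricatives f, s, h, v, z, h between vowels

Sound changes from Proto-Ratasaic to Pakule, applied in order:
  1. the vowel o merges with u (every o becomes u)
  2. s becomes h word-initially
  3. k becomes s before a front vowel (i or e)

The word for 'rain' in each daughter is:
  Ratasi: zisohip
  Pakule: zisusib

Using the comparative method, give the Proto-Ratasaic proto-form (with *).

*zisokib

Position 5: Ratasi has h, Pakule has s. Taking the neighbouring segments as reconstructed: Ratasi h could go back to *k or *g or *h; Pakule s could go back to *k or *s — the one source consistent with every daughter is *k.
Position 7: Ratasi has p, Pakule has b. Pakule preserves b here (none of its changes turn any other segment into b), so the proto-segment is *b.
Position 4: Ratasi has o, Pakule has u. Ratasi preserves o here (none of its changes turn any other segment into o), so the proto-segment is *o.
The remaining positions agree across the daughters. Check the candidate against every language:
Ratasi: start from *zisokib.
  rule 1: no change — zisokib
  rule 2 (final devoicing): zisokib → zisokip
  rule 3 (intervocalic lenition): zisokip → zisohip
  ⇒ Ratasi zisohip
Pakule: *zisokib
  zisokib → zisukib   [vowel merger]
  zisukib (rule 2 does not apply)
  zisukib → zisusib   [palatalisation]
  giving Pakule zisusib.
*zisokib is the unique common source.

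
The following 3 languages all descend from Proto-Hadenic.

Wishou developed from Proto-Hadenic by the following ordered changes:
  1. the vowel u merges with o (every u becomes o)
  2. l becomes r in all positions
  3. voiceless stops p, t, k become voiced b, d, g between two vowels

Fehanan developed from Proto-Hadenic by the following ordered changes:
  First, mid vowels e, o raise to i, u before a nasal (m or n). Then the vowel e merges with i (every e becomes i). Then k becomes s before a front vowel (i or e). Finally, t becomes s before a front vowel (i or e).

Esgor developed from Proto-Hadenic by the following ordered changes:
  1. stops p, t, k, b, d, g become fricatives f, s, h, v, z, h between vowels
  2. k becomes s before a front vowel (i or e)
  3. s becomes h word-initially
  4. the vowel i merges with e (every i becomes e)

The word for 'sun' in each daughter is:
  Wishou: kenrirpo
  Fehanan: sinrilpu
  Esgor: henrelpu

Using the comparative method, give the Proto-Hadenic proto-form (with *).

*kenrilpu

Position 6: Wishou has r, Fehanan has l, Esgor has l. Fehanan preserves l here (none of its changes turn any other segment into l), so the proto-segment is *l.
Position 2: Wishou has e, Fehanan has i, Esgor has e. Wishou preserves e here (none of its changes turn any other segment into e), so the proto-segment is *e.
This points to *kenrilpu. Verify forward in each daughter:
Wishou: start from *kenrilpu.
  rule 1 (vowel merger): kenrilpu → kenrilpo
  rule 2 (unconditioned shift): kenrilpo → kenrirpo
  rule 3: no change — kenrirpo
  ⇒ Wishou kenrirpo
Fehanan: *kenrilpu > kinrilpu > sinrilpu  (by pre-nasal raising, palatalisation)
Esgor: start from *kenrilpu.
  rule 1: no change — kenrilpu
  rule 2 (palatalisation): kenrilpu → senrilpu
  rule 3 (debuccalisation): senrilpu → henrilpu
  rule 4 (vowel merger): henrilpu → henrelpu
  ⇒ Esgor henrelpu
No other proto-form is consistent with every reflex, so the reconstruction is *kenrilpu.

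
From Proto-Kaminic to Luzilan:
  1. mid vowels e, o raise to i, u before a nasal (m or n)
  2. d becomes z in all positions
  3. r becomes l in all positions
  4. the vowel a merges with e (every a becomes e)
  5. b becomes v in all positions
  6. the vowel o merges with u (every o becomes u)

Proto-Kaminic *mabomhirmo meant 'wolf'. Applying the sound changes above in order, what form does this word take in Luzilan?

Luzilan: *mabomhirmo
  mabomhirmo → mabumhirmo   [pre-nasal raising]
  mabumhirmo (rule 2 does not apply)
  mabumhirmo → mabumhilmo   [unconditioned shift]
  mabumhilmo → mebumhilmo   [vowel merger]
  mebumhilmo → mevumhilmo   [unconditioned shift]
  mevumhilmo → mevumhilmu   [vowel merger]
  giving Luzilan mevumhilmu.

mevumhilmu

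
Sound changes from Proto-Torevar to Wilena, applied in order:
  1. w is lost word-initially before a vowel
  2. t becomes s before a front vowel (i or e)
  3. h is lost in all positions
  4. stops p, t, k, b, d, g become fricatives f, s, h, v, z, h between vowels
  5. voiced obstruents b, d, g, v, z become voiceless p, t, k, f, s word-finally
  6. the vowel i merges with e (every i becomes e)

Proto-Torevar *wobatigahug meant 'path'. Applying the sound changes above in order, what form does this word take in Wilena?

ovasehauk

Wilena: *wobatigahug > obatigahug > obasigahug > obasigaug > ovasihaug > ovasihauk > ovasehauk  (by glide loss, palatalisation, h-loss, intervocalic lenition, final devoicing, vowel merger)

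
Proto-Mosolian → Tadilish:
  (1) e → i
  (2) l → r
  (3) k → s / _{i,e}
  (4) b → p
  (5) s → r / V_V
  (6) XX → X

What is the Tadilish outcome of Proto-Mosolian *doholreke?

dohoriri

Tadilish: *doholreke > doholriki > dohorriki > dohorrisi > dohorriri > dohoriri  (by vowel merger, unconditioned shift, palatalisation, rhotacism, degemination)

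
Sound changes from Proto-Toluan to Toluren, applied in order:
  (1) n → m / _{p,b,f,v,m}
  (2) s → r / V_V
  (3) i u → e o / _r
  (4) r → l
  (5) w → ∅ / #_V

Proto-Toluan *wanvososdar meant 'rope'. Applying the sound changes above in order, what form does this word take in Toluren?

amvolosdal

Toluren: start from *wanvososdar.
  rule 1 (nasal place assimilation): wanvososdar → wamvososdar
  rule 2 (rhotacism): wamvososdar → wamvorosdar
  rule 3: no change — wamvorosdar
  rule 4 (unconditioned shift): wamvorosdar → wamvolosdal
  rule 5 (glide loss): wamvolosdal → amvolosdal
  ⇒ Toluren amvolosdal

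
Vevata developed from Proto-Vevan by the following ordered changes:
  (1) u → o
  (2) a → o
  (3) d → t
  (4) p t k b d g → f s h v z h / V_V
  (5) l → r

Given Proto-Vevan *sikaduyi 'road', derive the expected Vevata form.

sihosoyi

Vevata: *sikaduyi > sikadoyi > sikodoyi > sikotoyi > sihosoyi  (by vowel merger, vowel merger, unconditioned shift, intervocalic lenition)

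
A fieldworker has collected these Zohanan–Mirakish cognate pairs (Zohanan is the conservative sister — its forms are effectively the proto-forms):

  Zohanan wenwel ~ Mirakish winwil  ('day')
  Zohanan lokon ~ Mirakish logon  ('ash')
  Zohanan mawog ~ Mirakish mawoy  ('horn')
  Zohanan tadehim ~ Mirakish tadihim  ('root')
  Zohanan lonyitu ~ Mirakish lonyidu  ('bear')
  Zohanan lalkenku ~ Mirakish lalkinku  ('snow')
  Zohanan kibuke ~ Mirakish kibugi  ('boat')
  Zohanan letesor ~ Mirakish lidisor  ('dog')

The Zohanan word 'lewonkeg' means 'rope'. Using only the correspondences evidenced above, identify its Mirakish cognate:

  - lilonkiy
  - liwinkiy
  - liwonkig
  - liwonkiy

liwonkiy

wenwel ~ winwil, tadehim ~ tadihim — Zohanan e corresponds to Mirakish i after a consonant, before a consonant other than r, m, n, p, b, f, v.
mawog ~ mawoy — Zohanan g corresponds to Mirakish y word-finally.
Applying these to Zohanan 'lewonkeg':
  lewonkeg → liwonkeg   (e→i after a consonant, before a consonant other than r, m, n, p, b, f, v)
  liwonkeg → liwonkig   (e→i after a consonant, before a consonant other than r, m, n, p, b, f, v)
  liwonkig → liwonkiy   (g→y word-finally)
So the Mirakish cognate is 'liwonkiy'.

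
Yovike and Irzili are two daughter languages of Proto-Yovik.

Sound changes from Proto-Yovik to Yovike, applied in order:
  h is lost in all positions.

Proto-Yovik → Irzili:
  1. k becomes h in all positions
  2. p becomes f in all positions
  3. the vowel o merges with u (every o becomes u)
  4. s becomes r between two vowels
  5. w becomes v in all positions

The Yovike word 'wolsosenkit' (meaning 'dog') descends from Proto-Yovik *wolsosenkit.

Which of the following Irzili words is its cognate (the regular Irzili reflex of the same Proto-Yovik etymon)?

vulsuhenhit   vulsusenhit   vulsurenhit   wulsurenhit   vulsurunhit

vulsurenhit

Irzili: start from *wolsosenkit.
  rule 1 (unconditioned shift): wolsosenkit → wolsosenhit
  rule 2: no change — wolsosenhit
  rule 3 (vowel merger): wolsosenhit → wulsusenhit
  rule 4 (rhotacism): wulsusenhit → wulsurenhit
  rule 5 (unconditioned shift): wulsurenhit → vulsurenhit
  ⇒ Irzili vulsurenhit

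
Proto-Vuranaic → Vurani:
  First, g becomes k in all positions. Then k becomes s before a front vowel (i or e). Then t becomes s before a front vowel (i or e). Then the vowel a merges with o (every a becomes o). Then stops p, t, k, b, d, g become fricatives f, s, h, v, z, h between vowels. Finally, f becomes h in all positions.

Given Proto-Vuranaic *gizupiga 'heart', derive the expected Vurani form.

sizuhiho

Vurani: *gizupiga
  gizupiga → kizupika   [unconditioned shift]
  kizupika → sizupika   [palatalisation]
  sizupika (rule 3 does not apply)
  sizupika → sizupiko   [vowel merger]
  sizupiko → sizufiho   [intervocalic lenition]
  sizufiho → sizuhiho   [unconditioned shift]
  giving Vurani sizuhiho.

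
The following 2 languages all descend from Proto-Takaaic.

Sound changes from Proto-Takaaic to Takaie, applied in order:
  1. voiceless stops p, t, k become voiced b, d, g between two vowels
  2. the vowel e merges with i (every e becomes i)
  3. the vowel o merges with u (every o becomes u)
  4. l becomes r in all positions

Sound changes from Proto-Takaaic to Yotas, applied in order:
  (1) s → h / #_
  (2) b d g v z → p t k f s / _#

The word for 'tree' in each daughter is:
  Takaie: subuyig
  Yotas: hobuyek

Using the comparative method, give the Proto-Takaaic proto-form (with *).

Position 2: Takaie has u, Yotas has o. Yotas preserves o here (none of its changes turn any other segment into o), so the proto-segment is *o.
Position 6: Takaie has i, Yotas has e. Yotas preserves e here (none of its changes turn any other segment into e), so the proto-segment is *e.
Verify the candidate proto-form against each daughter:
Takaie: *sobuyeg > sobuyig > subuyig  (by vowel merger, vowel merger)
Yotas: start from *sobuyeg.
  rule 1 (debuccalisation): sobuyeg → hobuyeg
  rule 2 (final devoicing): hobuyeg → hobuyek
  ⇒ Yotas hobuyek
*sobuyeg is the unique common source.

*sobuyeg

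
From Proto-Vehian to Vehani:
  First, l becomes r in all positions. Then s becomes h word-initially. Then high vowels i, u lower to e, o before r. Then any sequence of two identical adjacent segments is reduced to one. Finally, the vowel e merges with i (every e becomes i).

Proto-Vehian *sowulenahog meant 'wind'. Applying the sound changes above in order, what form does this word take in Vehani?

howorinahog

Vehani: start from *sowulenahog.
  rule 1 (unconditioned shift): sowulenahog → sowurenahog
  rule 2 (debuccalisation): sowurenahog → howurenahog
  rule 3 (pre-rhotic lowering): howurenahog → howorenahog
  rule 4: no change — howorenahog
  rule 5 (vowel merger): howorenahog → howorinahog
  ⇒ Vehani howorinahog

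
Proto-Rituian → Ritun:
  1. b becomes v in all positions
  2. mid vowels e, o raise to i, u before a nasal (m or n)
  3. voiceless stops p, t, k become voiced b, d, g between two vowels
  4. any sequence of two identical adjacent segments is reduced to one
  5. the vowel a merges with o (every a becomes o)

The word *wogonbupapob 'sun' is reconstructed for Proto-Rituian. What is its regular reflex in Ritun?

Ritun: *wogonbupapob
  wogonbupapob → wogonvupapov   [unconditioned shift]
  wogonvupapov → wogunvupapov   [pre-nasal raising]
  wogunvupapov → wogunvubabov   [intervocalic voicing]
  wogunvubabov (rule 4 does not apply)
  wogunvubabov → wogunvubobov   [vowel merger]
  giving Ritun wogunvubobov.

wogunvubobov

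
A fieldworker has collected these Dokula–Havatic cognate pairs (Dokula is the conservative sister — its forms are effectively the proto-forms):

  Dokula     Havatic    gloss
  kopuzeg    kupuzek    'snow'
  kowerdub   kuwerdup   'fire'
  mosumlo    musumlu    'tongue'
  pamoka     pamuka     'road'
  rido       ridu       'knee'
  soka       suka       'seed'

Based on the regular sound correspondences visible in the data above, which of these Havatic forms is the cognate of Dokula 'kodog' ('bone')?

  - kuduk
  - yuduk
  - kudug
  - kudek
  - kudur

kuduk

kowerdub ~ kuwerdup, mosumlo ~ musumlu — Dokula o corresponds to Havatic u after a consonant, before a consonant other than r, m, n, p, b, f, v.
kopuzeg ~ kupuzek — Dokula g corresponds to Havatic k word-finally.
Applying these to Dokula 'kodog':
  kodog → kudog   (o→u after a consonant, before a consonant other than r, m, n, p, b, f, v)
  kudog → kudug   (o→u after a consonant, before a consonant other than r, m, n, p, b, f, v)
  kudug → kuduk   (g→k word-finally)
So the Havatic cognate is 'kuduk'.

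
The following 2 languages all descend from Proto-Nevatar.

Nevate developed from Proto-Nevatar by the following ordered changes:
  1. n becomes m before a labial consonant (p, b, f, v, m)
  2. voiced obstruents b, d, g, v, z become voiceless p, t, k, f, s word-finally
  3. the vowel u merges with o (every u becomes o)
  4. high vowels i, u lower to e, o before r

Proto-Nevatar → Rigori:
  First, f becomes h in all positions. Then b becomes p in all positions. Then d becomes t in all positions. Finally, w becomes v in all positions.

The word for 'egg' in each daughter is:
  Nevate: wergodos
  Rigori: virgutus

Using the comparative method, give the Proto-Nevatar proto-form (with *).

Position 6: Nevate has d, Rigori has t. Nevate preserves d here (none of its changes turn any other segment into d), so the proto-segment is *d.
Position 1: Nevate has w, Rigori has v. Nevate preserves w here (none of its changes turn any other segment into w), so the proto-segment is *w.
Position 2: Nevate has e, Rigori has i. Rigori preserves i here (none of its changes turn any other segment into i), so the proto-segment is *i.
This points to *wirgudus. Verify forward in each daughter:
Nevate: start from *wirgudus.
  rule 1: no change — wirgudus
  rule 2: no change — wirgudus
  rule 3 (vowel merger): wirgudus → wirgodos
  rule 4 (pre-rhotic lowering): wirgodos → wergodos
  ⇒ Nevate wergodos
Rigori: start from *wirgudus.
  rule 1: no change — wirgudus
  rule 2: no change — wirgudus
  rule 3 (unconditioned shift): wirgudus → wirgutus
  rule 4 (unconditioned shift): wirgutus → virgutus
  ⇒ Rigori virgutus
No other proto-form is consistent with every reflex, so the reconstruction is *wirgudus.

*wirgudus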